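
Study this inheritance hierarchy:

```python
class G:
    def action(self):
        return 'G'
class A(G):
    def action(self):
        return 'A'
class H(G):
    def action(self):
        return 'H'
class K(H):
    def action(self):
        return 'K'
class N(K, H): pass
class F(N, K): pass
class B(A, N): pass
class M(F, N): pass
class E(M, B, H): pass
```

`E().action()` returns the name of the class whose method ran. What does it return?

A

L[E] = E + merge(L[M], L[B], L[H], [M B H])
  take M:  [M F N K H G object] + [B A N K H G object] + [H G object] + [M B H]
  take F:  [F N K H G object] + [B A N K H G object] + [H G object] + [B H]
  take B:  [N K H G object] + [B A N K H G object] + [H G object] + [B H]
  take A:  [N K H G object] + [A N K H G object] + [H G object] + [H]
  take N:  [N K H G object] + [N K H G object] + [H G object] + [H]
  take K:  [K H G object] + [K H G object] + [H G object] + [H]
  take H:  [H G object] + [H G object] + [H G object] + [H]
  take G:  [G object] + [G object] + [G object]
  take object:  [object] + [object] + [object]
MRO: E M F B A N K H G object
action is defined in: A, G, H, K. First along the MRO is A.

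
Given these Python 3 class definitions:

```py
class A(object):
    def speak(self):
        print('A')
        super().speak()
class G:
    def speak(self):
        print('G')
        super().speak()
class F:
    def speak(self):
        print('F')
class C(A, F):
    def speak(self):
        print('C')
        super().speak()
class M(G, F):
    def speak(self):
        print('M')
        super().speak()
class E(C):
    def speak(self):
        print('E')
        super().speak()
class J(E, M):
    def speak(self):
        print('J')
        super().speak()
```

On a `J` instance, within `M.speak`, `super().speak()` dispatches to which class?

L[J] = J + merge(L[E], L[M], [E M])
  take E:  [E C A F object] + [M G F object] + [E M]
  take C:  [C A F object] + [M G F object] + [M]
  take A:  [A F object] + [M G F object] + [M]
  take M:  [F object] + [M G F object] + [M]
  take G:  [F object] + [G F object]
  take F:  [F object] + [F object]
  take object:  [object] + [object]
MRO: J E C A M G F object
super() in M.speak on a J instance goes to the class after M in J's MRO: G.

G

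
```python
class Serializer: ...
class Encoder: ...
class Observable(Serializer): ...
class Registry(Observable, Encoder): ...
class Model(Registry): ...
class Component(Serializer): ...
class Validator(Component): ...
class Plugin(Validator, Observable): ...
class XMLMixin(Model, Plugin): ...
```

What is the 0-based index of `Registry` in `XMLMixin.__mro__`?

2

L[XMLMixin] = XMLMixin + merge(L[Model], L[Plugin], [Model Plugin])
  take Model:  [Model Registry Observable Serializer Encoder object] + [Plugin Validator Component Observable Serializer object] + [Model Plugin]
  take Registry:  [Registry Observable Serializer Encoder object] + [Plugin Validator Component Observable Serializer object] + [Plugin]
  take Plugin:  [Observable Serializer Encoder object] + [Plugin Validator Component Observable Serializer object] + [Plugin]
  take Validator:  [Observable Serializer Encoder object] + [Validator Component Observable Serializer object]
  take Component:  [Observable Serializer Encoder object] + [Component Observable Serializer object]
  take Observable:  [Observable Serializer Encoder object] + [Observable Serializer object]
  take Serializer:  [Serializer Encoder object] + [Serializer object]
  take Encoder:  [Encoder object] + [object]
  take object:  [object] + [object]
MRO: XMLMixin Model Registry Plugin Validator Component Observable Serializer Encoder object
Registry sits at index 2.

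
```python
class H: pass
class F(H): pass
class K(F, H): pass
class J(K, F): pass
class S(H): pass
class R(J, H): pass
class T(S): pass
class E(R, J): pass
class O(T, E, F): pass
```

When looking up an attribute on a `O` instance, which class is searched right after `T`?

S

L[O] = O + merge(L[T], L[E], L[F], [T E F])
  take T:  [T S H object] + [E R J K F H object] + [F H object] + [T E F]
  take S:  [S H object] + [E R J K F H object] + [F H object] + [E F]
  take E:  [H object] + [E R J K F H object] + [F H object] + [E F]
  take R:  [H object] + [R J K F H object] + [F H object] + [F]
  take J:  [H object] + [J K F H object] + [F H object] + [F]
  take K:  [H object] + [K F H object] + [F H object] + [F]
  take F:  [H object] + [F H object] + [F H object] + [F]
  take H:  [H object] + [H object] + [H object]
  take object:  [object] + [object] + [object]
MRO: O T S E R J K F H object
T is at position 1; next is S.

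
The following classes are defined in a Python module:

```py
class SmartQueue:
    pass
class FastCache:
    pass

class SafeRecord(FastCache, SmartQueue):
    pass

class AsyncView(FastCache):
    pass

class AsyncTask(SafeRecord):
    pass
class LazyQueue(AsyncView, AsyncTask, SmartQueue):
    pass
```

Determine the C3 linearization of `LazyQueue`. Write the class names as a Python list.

L[LazyQueue] = LazyQueue + merge(L[AsyncView], L[AsyncTask], L[SmartQueue], [AsyncView AsyncTask SmartQueue])
  take AsyncView:  [AsyncView FastCache object] + [AsyncTask SafeRecord FastCache SmartQueue object] + [SmartQueue object] + [AsyncView AsyncTask SmartQueue]
  take AsyncTask:  [FastCache object] + [AsyncTask SafeRecord FastCache SmartQueue object] + [SmartQueue object] + [AsyncTask SmartQueue]
  take SafeRecord:  [FastCache object] + [SafeRecord FastCache SmartQueue object] + [SmartQueue object] + [SmartQueue]
  take FastCache:  [FastCache object] + [FastCache SmartQueue object] + [SmartQueue object] + [SmartQueue]
  take SmartQueue:  [object] + [SmartQueue object] + [SmartQueue object] + [SmartQueue]
  take object:  [object] + [object] + [object]

[LazyQueue, AsyncView, AsyncTask, SafeRecord, FastCache, SmartQueue, object]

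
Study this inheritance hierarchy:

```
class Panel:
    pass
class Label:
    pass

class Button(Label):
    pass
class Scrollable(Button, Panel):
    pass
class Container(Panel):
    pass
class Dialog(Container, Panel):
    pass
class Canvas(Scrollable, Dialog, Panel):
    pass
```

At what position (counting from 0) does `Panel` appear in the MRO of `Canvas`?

6

L[Canvas] = Canvas + merge(L[Scrollable], L[Dialog], L[Panel], [Scrollable Dialog Panel])
  take Scrollable:  [Scrollable Button Label Panel object] + [Dialog Container Panel object] + [Panel object] + [Scrollable Dialog Panel]
  take Button:  [Button Label Panel object] + [Dialog Container Panel object] + [Panel object] + [Dialog Panel]
  take Label:  [Label Panel object] + [Dialog Container Panel object] + [Panel object] + [Dialog Panel]
  take Dialog:  [Panel object] + [Dialog Container Panel object] + [Panel object] + [Dialog Panel]
  take Container:  [Panel object] + [Container Panel object] + [Panel object] + [Panel]
  take Panel:  [Panel object] + [Panel object] + [Panel object] + [Panel]
  take object:  [object] + [object] + [object]
MRO: Canvas Scrollable Button Label Dialog Container Panel object
Panel sits at index 6.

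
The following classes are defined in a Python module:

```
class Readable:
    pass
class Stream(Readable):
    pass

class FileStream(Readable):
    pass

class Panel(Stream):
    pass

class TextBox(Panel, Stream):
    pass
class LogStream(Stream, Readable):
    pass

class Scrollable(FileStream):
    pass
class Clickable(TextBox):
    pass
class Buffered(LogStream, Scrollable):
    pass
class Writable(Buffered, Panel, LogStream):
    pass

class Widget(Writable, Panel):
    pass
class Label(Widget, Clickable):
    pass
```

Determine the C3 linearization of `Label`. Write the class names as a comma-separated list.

Label, Widget, Writable, Buffered, Clickable, TextBox, Panel, LogStream, Stream, Scrollable, FileStream, Readable, object

L[Label] = Label + merge(L[Widget], L[Clickable], [Widget Clickable])
  take Widget:  [Widget Writable Buffered Panel LogStream Stream Scrollable FileStream Readable object] + [Clickable TextBox Panel Stream Readable object] + [Widget Clickable]
  take Writable:  [Writable Buffered Panel LogStream Stream Scrollable FileStream Readable object] + [Clickable TextBox Panel Stream Readable object] + [Clickable]
  take Buffered:  [Buffered Panel LogStream Stream Scrollable FileStream Readable object] + [Clickable TextBox Panel Stream Readable object] + [Clickable]
  take Clickable:  [Panel LogStream Stream Scrollable FileStream Readable object] + [Clickable TextBox Panel Stream Readable object] + [Clickable]
  take TextBox:  [Panel LogStream Stream Scrollable FileStream Readable object] + [TextBox Panel Stream Readable object]
  take Panel:  [Panel LogStream Stream Scrollable FileStream Readable object] + [Panel Stream Readable object]
  take LogStream:  [LogStream Stream Scrollable FileStream Readable object] + [Stream Readable object]
  take Stream:  [Stream Scrollable FileStream Readable object] + [Stream Readable object]
  take Scrollable:  [Scrollable FileStream Readable object] + [Readable object]
  take FileStream:  [FileStream Readable object] + [Readable object]
  take Readable:  [Readable object] + [Readable object]
  take object:  [object] + [object]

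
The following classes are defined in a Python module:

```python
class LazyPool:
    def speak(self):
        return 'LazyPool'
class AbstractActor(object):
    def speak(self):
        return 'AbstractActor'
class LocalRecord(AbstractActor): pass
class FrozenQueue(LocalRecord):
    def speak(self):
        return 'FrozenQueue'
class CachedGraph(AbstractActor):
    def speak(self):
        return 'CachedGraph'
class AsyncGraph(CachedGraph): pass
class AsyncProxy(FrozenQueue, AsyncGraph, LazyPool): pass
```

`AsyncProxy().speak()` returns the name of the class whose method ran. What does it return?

L[AsyncProxy] = AsyncProxy + merge(L[FrozenQueue], L[AsyncGraph], L[LazyPool], [FrozenQueue AsyncGraph LazyPool])
  take FrozenQueue:  [FrozenQueue LocalRecord AbstractActor object] + [AsyncGraph CachedGraph AbstractActor object] + [LazyPool object] + [FrozenQueue AsyncGraph LazyPool]
  take LocalRecord:  [LocalRecord AbstractActor object] + [AsyncGraph CachedGraph AbstractActor object] + [LazyPool object] + [AsyncGraph LazyPool]
  take AsyncGraph:  [AbstractActor object] + [AsyncGraph CachedGraph AbstractActor object] + [LazyPool object] + [AsyncGraph LazyPool]
  take CachedGraph:  [AbstractActor object] + [CachedGraph AbstractActor object] + [LazyPool object] + [LazyPool]
  take AbstractActor:  [AbstractActor object] + [AbstractActor object] + [LazyPool object] + [LazyPool]
  take LazyPool:  [object] + [object] + [LazyPool object] + [LazyPool]
  take object:  [object] + [object] + [object]
MRO: AsyncProxy FrozenQueue LocalRecord AsyncGraph CachedGraph AbstractActor LazyPool object
speak is defined in: AbstractActor, CachedGraph, FrozenQueue, LazyPool. First along the MRO is FrozenQueue.

FrozenQueue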